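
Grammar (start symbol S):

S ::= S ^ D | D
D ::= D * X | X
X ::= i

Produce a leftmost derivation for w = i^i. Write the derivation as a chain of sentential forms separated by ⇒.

S ⇒ S^D ⇒ D^D ⇒ X^D ⇒ i^D ⇒ i^X ⇒ i^i

S ⇒ S^D   [S ::= S ^ D]
S^D ⇒ D^D   [S ::= D]
D^D ⇒ X^D   [D ::= X]
X^D ⇒ i^D   [X ::= i]
i^D ⇒ i^X   [D ::= X]
i^X ⇒ i^i   [X ::= i]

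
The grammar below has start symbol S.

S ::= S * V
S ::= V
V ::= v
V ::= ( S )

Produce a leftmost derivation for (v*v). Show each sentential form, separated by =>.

S => V => (S) => (S*V) => (V*V) => (v*V) => (v*v)

S => V   [S ::= V]
V => (S)   [V ::= ( S )]
(S) => (S*V)   [S ::= S * V]
(S*V) => (V*V)   [S ::= V]
(V*V) => (v*V)   [V ::= v]
(v*V) => (v*v)   [V ::= v]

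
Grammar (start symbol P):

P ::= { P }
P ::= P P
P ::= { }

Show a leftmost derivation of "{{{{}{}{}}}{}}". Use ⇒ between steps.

P⇒{P}⇒{PP}⇒{{P}P}⇒{{{P}}P}⇒{{{PP}}P}⇒{{{PPP}}P}⇒{{{{}PP}}P}⇒{{{{}{}P}}P}⇒{{{{}{}{}}}P}⇒{{{{}{}{}}}{}}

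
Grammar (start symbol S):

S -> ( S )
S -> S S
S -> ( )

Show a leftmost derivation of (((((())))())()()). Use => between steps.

S => (S)   [S -> ( S )]
(S) => (SS)   [S -> S S]
(SS) => (SSS)   [S -> S S]
(SSS) => ((S)SS)   [S -> ( S )]
((S)SS) => ((SS)SS)   [S -> S S]
((SS)SS) => (((S)S)SS)   [S -> ( S )]
(((S)S)SS) => ((((S))S)SS)   [S -> ( S )]
((((S))S)SS) => (((((S)))S)SS)   [S -> ( S )]
(((((S)))S)SS) => (((((())))S)SS)   [S -> ( )]
(((((())))S)SS) => (((((())))())SS)   [S -> ( )]
(((((())))())SS) => (((((())))())()S)   [S -> ( )]
(((((())))())()S) => (((((())))())()())   [S -> ( )]

S=>(S)=>(SS)=>(SSS)=>((S)SS)=>((SS)SS)=>(((S)S)SS)=>((((S))S)SS)=>(((((S)))S)SS)=>(((((())))S)SS)=>(((((())))())SS)=>(((((())))())()S)=>(((((())))())()())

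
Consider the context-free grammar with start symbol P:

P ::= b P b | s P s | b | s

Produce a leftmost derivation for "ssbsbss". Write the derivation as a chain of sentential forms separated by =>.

P => sPs   [P ::= s P s]
sPs => ssPss   [P ::= s P s]
ssPss => ssbPbss   [P ::= b P b]
ssbPbss => ssbsbss   [P ::= s]

P=>sPs=>ssPss=>ssbPbss=>ssbsbss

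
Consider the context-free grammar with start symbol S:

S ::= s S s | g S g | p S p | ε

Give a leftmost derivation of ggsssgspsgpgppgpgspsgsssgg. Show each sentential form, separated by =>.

S=>gSg=>ggSgg=>ggsSsgg=>ggssSssgg=>ggsssSsssgg=>ggsssgSgsssgg=>ggsssgsSsgsssgg=>ggsssgspSpsgsssgg=>ggsssgspsSspsgsssgg=>ggsssgspsgSgspsgsssgg=>ggsssgspsgpSpgspsgsssgg=>ggsssgspsgpgSgpgspsgsssgg=>ggsssgspsgpgpSpgpgspsgsssgg=>ggsssgspsgpgppgpgspsgsssgg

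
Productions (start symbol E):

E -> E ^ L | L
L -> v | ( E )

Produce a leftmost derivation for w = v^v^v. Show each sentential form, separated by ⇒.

E ⇒ E^L ⇒ E^L^L ⇒ L^L^L ⇒ v^L^L ⇒ v^v^L ⇒ v^v^v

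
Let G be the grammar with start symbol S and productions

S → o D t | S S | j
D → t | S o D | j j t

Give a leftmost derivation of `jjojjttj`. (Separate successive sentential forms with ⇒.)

S ⇒ SS ⇒ jS ⇒ jSS ⇒ jSSS ⇒ jjSS ⇒ jjoDtS ⇒ jjojjttS ⇒ jjojjttj

S ⇒ SS   [S → S S]
SS ⇒ jS   [S → j]
jS ⇒ jSS   [S → S S]
jSS ⇒ jSSS   [S → S S]
jSSS ⇒ jjSS   [S → j]
jjSS ⇒ jjoDtS   [S → o D t]
jjoDtS ⇒ jjojjttS   [D → j j t]
jjojjttS ⇒ jjojjttj   [S → j]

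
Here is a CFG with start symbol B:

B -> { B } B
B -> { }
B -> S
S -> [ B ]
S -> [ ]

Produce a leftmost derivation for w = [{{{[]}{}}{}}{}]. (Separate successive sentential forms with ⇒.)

B ⇒ S ⇒ [B] ⇒ [{B}B] ⇒ [{{B}B}B] ⇒ [{{{B}B}B}B] ⇒ [{{{S}B}B}B] ⇒ [{{{[]}B}B}B] ⇒ [{{{[]}{}}B}B] ⇒ [{{{[]}{}}{}}B] ⇒ [{{{[]}{}}{}}{}]

B ⇒ S   [B -> S]
S ⇒ [B]   [S -> [ B ]]
[B] ⇒ [{B}B]   [B -> { B } B]
[{B}B] ⇒ [{{B}B}B]   [B -> { B } B]
[{{B}B}B] ⇒ [{{{B}B}B}B]   [B -> { B } B]
[{{{B}B}B}B] ⇒ [{{{S}B}B}B]   [B -> S]
[{{{S}B}B}B] ⇒ [{{{[]}B}B}B]   [S -> [ ]]
[{{{[]}B}B}B] ⇒ [{{{[]}{}}B}B]   [B -> { }]
[{{{[]}{}}B}B] ⇒ [{{{[]}{}}{}}B]   [B -> { }]
[{{{[]}{}}{}}B] ⇒ [{{{[]}{}}{}}{}]   [B -> { }]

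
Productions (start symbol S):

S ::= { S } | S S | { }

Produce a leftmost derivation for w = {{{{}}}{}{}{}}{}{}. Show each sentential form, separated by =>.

S => SS => SSS => {S}SS => {SS}SS => {SSS}SS => {SSSS}SS => {{S}SSS}SS => {{{S}}SSS}SS => {{{{}}}SSS}SS => {{{{}}}{}SS}SS => {{{{}}}{}{}S}SS => {{{{}}}{}{}{}}SS => {{{{}}}{}{}{}}{}S => {{{{}}}{}{}{}}{}{}

S => SS   [S ::= S S]
SS => SSS   [S ::= S S]
SSS => {S}SS   [S ::= { S }]
{S}SS => {SS}SS   [S ::= S S]
{SS}SS => {SSS}SS   [S ::= S S]
{SSS}SS => {SSSS}SS   [S ::= S S]
{SSSS}SS => {{S}SSS}SS   [S ::= { S }]
{{S}SSS}SS => {{{S}}SSS}SS   [S ::= { S }]
{{{S}}SSS}SS => {{{{}}}SSS}SS   [S ::= { }]
{{{{}}}SSS}SS => {{{{}}}{}SS}SS   [S ::= { }]
{{{{}}}{}SS}SS => {{{{}}}{}{}S}SS   [S ::= { }]
{{{{}}}{}{}S}SS => {{{{}}}{}{}{}}SS   [S ::= { }]
{{{{}}}{}{}{}}SS => {{{{}}}{}{}{}}{}S   [S ::= { }]
{{{{}}}{}{}{}}{}S => {{{{}}}{}{}{}}{}{}   [S ::= { }]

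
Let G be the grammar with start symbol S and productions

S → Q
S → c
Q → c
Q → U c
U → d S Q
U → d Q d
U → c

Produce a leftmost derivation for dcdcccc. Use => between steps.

S=>Q=>Uc=>dSQc=>dcQc=>dcUcc=>dcdSQcc=>dcdQQcc=>dcdcQcc=>dcdcccc

S => Q   [S → Q]
Q => Uc   [Q → U c]
Uc => dSQc   [U → d S Q]
dSQc => dcQc   [S → c]
dcQc => dcUcc   [Q → U c]
dcUcc => dcdSQcc   [U → d S Q]
dcdSQcc => dcdQQcc   [S → Q]
dcdQQcc => dcdcQcc   [Q → c]
dcdcQcc => dcdcccc   [Q → c]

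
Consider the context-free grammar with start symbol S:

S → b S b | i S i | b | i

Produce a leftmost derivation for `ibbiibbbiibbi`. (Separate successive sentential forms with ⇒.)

S⇒iSi⇒ibSbi⇒ibbSbbi⇒ibbiSibbi⇒ibbiiSiibbi⇒ibbiibSbiibbi⇒ibbiibbbiibbi

S ⇒ iSi   [S → i S i]
iSi ⇒ ibSbi   [S → b S b]
ibSbi ⇒ ibbSbbi   [S → b S b]
ibbSbbi ⇒ ibbiSibbi   [S → i S i]
ibbiSibbi ⇒ ibbiiSiibbi   [S → i S i]
ibbiiSiibbi ⇒ ibbiibSbiibbi   [S → b S b]
ibbiibSbiibbi ⇒ ibbiibbbiibbi   [S → b]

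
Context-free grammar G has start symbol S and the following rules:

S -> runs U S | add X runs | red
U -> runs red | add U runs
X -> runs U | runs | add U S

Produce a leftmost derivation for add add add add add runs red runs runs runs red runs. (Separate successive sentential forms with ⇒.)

S ⇒ add X runs ⇒ add add U S runs ⇒ add add add U runs S runs ⇒ add add add add U runs runs S runs ⇒ add add add add add U runs runs runs S runs ⇒ add add add add add runs red runs runs runs S runs ⇒ add add add add add runs red runs runs runs red runs

S ⇒ add X runs   [S -> add X runs]
add X runs ⇒ add add U S runs   [X -> add U S]
add add U S runs ⇒ add add add U runs S runs   [U -> add U runs]
add add add U runs S runs ⇒ add add add add U runs runs S runs   [U -> add U runs]
add add add add U runs runs S runs ⇒ add add add add add U runs runs runs S runs   [U -> add U runs]
add add add add add U runs runs runs S runs ⇒ add add add add add runs red runs runs runs S runs   [U -> runs red]
add add add add add runs red runs runs runs S runs ⇒ add add add add add runs red runs runs runs red runs   [S -> red]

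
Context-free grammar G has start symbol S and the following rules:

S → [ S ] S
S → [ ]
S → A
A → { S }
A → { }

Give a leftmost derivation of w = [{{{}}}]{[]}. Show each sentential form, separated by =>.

S => [S]S => [A]S => [{S}]S => [{A}]S => [{{S}}]S => [{{A}}]S => [{{{}}}]S => [{{{}}}]A => [{{{}}}]{S} => [{{{}}}]{[]}

S => [S]S   [S → [ S ] S]
[S]S => [A]S   [S → A]
[A]S => [{S}]S   [A → { S }]
[{S}]S => [{A}]S   [S → A]
[{A}]S => [{{S}}]S   [A → { S }]
[{{S}}]S => [{{A}}]S   [S → A]
[{{A}}]S => [{{{}}}]S   [A → { }]
[{{{}}}]S => [{{{}}}]A   [S → A]
[{{{}}}]A => [{{{}}}]{S}   [A → { S }]
[{{{}}}]{S} => [{{{}}}]{[]}   [S → [ ]]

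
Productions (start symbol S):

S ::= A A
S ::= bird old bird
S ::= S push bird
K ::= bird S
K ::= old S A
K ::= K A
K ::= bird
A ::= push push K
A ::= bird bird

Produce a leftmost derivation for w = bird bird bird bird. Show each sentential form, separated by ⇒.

S ⇒ A A   [S ::= A A]
A A ⇒ bird bird A   [A ::= bird bird]
bird bird A ⇒ bird bird bird bird   [A ::= bird bird]

S ⇒ A A ⇒ bird bird A ⇒ bird bird bird bird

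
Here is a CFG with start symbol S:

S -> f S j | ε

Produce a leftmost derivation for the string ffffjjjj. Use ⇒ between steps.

S ⇒ fSj   [S -> f S j]
fSj ⇒ ffSjj   [S -> f S j]
ffSjj ⇒ fffSjjj   [S -> f S j]
fffSjjj ⇒ ffffSjjjj   [S -> f S j]
ffffSjjjj ⇒ ffffjjjj   [S -> ε]

S ⇒ fSj ⇒ ffSjj ⇒ fffSjjj ⇒ ffffSjjjj ⇒ ffffjjjj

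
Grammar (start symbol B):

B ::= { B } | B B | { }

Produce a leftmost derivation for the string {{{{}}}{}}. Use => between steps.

B => {B} => {BB} => {{B}B} => {{{B}}B} => {{{{}}}B} => {{{{}}}{}}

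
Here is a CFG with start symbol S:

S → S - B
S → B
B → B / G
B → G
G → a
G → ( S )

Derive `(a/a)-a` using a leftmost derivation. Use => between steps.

S => S-B => B-B => G-B => (S)-B => (B)-B => (B/G)-B => (G/G)-B => (a/G)-B => (a/a)-B => (a/a)-G => (a/a)-a

S => S-B   [S → S - B]
S-B => B-B   [S → B]
B-B => G-B   [B → G]
G-B => (S)-B   [G → ( S )]
(S)-B => (B)-B   [S → B]
(B)-B => (B/G)-B   [B → B / G]
(B/G)-B => (G/G)-B   [B → G]
(G/G)-B => (a/G)-B   [G → a]
(a/G)-B => (a/a)-B   [G → a]
(a/a)-B => (a/a)-G   [B → G]
(a/a)-G => (a/a)-a   [G → a]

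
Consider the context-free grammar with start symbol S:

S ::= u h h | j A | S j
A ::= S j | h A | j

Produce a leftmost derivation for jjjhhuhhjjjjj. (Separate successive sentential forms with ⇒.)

S ⇒ jA ⇒ jSj ⇒ jjAj ⇒ jjSjj ⇒ jjSjjj ⇒ jjjAjjj ⇒ jjjhAjjj ⇒ jjjhhAjjj ⇒ jjjhhSjjjj ⇒ jjjhhSjjjjj ⇒ jjjhhuhhjjjjj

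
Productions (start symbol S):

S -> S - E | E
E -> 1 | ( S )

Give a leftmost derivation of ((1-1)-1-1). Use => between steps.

S => E => (S) => (S-E) => (S-E-E) => (E-E-E) => ((S)-E-E) => ((S-E)-E-E) => ((E-E)-E-E) => ((1-E)-E-E) => ((1-1)-E-E) => ((1-1)-1-E) => ((1-1)-1-1)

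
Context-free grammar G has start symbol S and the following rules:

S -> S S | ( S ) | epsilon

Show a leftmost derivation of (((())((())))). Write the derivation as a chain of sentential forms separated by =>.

S => (S) => (SS) => ((S)S) => ((SS)S) => (((S)S)S) => ((((S))S)S) => (((())S)S) => (((())(S))S) => (((())(SS))S) => (((())((S)S))S) => (((())(((S))S))S) => (((())((())S))S) => (((())((())))S) => (((())((()))))

S => (S)   [S -> ( S )]
(S) => (SS)   [S -> S S]
(SS) => ((S)S)   [S -> ( S )]
((S)S) => ((SS)S)   [S -> S S]
((SS)S) => (((S)S)S)   [S -> ( S )]
(((S)S)S) => ((((S))S)S)   [S -> ( S )]
((((S))S)S) => (((())S)S)   [S -> epsilon]
(((())S)S) => (((())(S))S)   [S -> ( S )]
(((())(S))S) => (((())(SS))S)   [S -> S S]
(((())(SS))S) => (((())((S)S))S)   [S -> ( S )]
(((())((S)S))S) => (((())(((S))S))S)   [S -> ( S )]
(((())(((S))S))S) => (((())((())S))S)   [S -> epsilon]
(((())((())S))S) => (((())((())))S)   [S -> epsilon]
(((())((())))S) => (((())((()))))   [S -> epsilon]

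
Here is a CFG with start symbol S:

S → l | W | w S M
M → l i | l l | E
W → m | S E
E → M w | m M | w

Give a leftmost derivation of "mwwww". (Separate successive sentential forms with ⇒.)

S ⇒ W   [S → W]
W ⇒ SE   [W → S E]
SE ⇒ WE   [S → W]
WE ⇒ SEE   [W → S E]
SEE ⇒ WEE   [S → W]
WEE ⇒ SEEE   [W → S E]
SEEE ⇒ WEEE   [S → W]
WEEE ⇒ SEEEE   [W → S E]
SEEEE ⇒ WEEEE   [S → W]
WEEEE ⇒ mEEEE   [W → m]
mEEEE ⇒ mwEEE   [E → w]
mwEEE ⇒ mwwEE   [E → w]
mwwEE ⇒ mwwwE   [E → w]
mwwwE ⇒ mwwww   [E → w]

S⇒W⇒SE⇒WE⇒SEE⇒WEE⇒SEEE⇒WEEE⇒SEEEE⇒WEEEE⇒mEEEE⇒mwEEE⇒mwwEE⇒mwwwE⇒mwwww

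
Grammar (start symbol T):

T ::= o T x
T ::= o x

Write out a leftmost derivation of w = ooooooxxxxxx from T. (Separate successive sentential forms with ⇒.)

T ⇒ oTx   [T ::= o T x]
oTx ⇒ ooTxx   [T ::= o T x]
ooTxx ⇒ oooTxxx   [T ::= o T x]
oooTxxx ⇒ ooooTxxxx   [T ::= o T x]
ooooTxxxx ⇒ oooooTxxxxx   [T ::= o T x]
oooooTxxxxx ⇒ ooooooxxxxxx   [T ::= o x]

T⇒oTx⇒ooTxx⇒oooTxxx⇒ooooTxxxx⇒oooooTxxxxx⇒ooooooxxxxxx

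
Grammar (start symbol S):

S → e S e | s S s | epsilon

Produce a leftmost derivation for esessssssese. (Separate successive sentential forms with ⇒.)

S ⇒ eSe   [S → e S e]
eSe ⇒ esSse   [S → s S s]
esSse ⇒ eseSese   [S → e S e]
eseSese ⇒ esesSsese   [S → s S s]
esesSsese ⇒ esessSssese   [S → s S s]
esessSssese ⇒ esesssSsssese   [S → s S s]
esesssSsssese ⇒ esessssssese   [S → epsilon]

S ⇒ eSe ⇒ esSse ⇒ eseSese ⇒ esesSsese ⇒ esessSssese ⇒ esesssSsssese ⇒ esessssssese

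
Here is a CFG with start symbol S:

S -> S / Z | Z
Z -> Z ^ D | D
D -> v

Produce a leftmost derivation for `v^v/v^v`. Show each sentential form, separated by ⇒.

S ⇒ S/Z ⇒ Z/Z ⇒ Z^D/Z ⇒ D^D/Z ⇒ v^D/Z ⇒ v^v/Z ⇒ v^v/Z^D ⇒ v^v/D^D ⇒ v^v/v^D ⇒ v^v/v^v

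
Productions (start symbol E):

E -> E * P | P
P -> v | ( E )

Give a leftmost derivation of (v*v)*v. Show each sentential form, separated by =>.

E=>E*P=>P*P=>(E)*P=>(E*P)*P=>(P*P)*P=>(v*P)*P=>(v*v)*P=>(v*v)*v

E => E*P   [E -> E * P]
E*P => P*P   [E -> P]
P*P => (E)*P   [P -> ( E )]
(E)*P => (E*P)*P   [E -> E * P]
(E*P)*P => (P*P)*P   [E -> P]
(P*P)*P => (v*P)*P   [P -> v]
(v*P)*P => (v*v)*P   [P -> v]
(v*v)*P => (v*v)*v   [P -> v]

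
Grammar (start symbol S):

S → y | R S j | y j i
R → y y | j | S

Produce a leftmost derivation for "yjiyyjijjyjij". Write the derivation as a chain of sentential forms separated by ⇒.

S ⇒ RSj ⇒ SSj ⇒ RSjSj ⇒ SSjSj ⇒ yjiSjSj ⇒ yjiRSjjSj ⇒ yjiSSjjSj ⇒ yjiySjjSj ⇒ yjiyyjijjSj ⇒ yjiyyjijjyjij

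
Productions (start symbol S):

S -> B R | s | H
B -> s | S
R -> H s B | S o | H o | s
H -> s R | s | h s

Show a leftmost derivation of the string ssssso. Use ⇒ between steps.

S ⇒ H   [S -> H]
H ⇒ sR   [H -> s R]
sR ⇒ sSo   [R -> S o]
sSo ⇒ sBRo   [S -> B R]
sBRo ⇒ sSRo   [B -> S]
sSRo ⇒ sBRRo   [S -> B R]
sBRRo ⇒ sSRRo   [B -> S]
sSRRo ⇒ sBRRRo   [S -> B R]
sBRRRo ⇒ ssRRRo   [B -> s]
ssRRRo ⇒ sssRRo   [R -> s]
sssRRo ⇒ ssssRo   [R -> s]
ssssRo ⇒ ssssso   [R -> s]

S ⇒ H ⇒ sR ⇒ sSo ⇒ sBRo ⇒ sSRo ⇒ sBRRo ⇒ sSRRo ⇒ sBRRRo ⇒ ssRRRo ⇒ sssRRo ⇒ ssssRo ⇒ ssssso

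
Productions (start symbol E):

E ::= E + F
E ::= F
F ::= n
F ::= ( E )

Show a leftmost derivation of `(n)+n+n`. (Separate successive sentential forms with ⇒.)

E ⇒ E+F ⇒ E+F+F ⇒ F+F+F ⇒ (E)+F+F ⇒ (F)+F+F ⇒ (n)+F+F ⇒ (n)+n+F ⇒ (n)+n+n

E ⇒ E+F   [E ::= E + F]
E+F ⇒ E+F+F   [E ::= E + F]
E+F+F ⇒ F+F+F   [E ::= F]
F+F+F ⇒ (E)+F+F   [F ::= ( E )]
(E)+F+F ⇒ (F)+F+F   [E ::= F]
(F)+F+F ⇒ (n)+F+F   [F ::= n]
(n)+F+F ⇒ (n)+n+F   [F ::= n]
(n)+n+F ⇒ (n)+n+n   [F ::= n]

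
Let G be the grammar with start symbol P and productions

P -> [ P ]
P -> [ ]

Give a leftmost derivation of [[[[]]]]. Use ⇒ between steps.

P ⇒ [P]   [P -> [ P ]]
[P] ⇒ [[P]]   [P -> [ P ]]
[[P]] ⇒ [[[P]]]   [P -> [ P ]]
[[[P]]] ⇒ [[[[]]]]   [P -> [ ]]

P ⇒ [P] ⇒ [[P]] ⇒ [[[P]]] ⇒ [[[[]]]]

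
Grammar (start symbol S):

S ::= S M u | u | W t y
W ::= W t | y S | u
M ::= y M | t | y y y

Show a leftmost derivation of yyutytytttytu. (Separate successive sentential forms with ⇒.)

S ⇒ SMu   [S ::= S M u]
SMu ⇒ WtyMu   [S ::= W t y]
WtyMu ⇒ WttyMu   [W ::= W t]
WttyMu ⇒ WtttyMu   [W ::= W t]
WtttyMu ⇒ yStttyMu   [W ::= y S]
yStttyMu ⇒ yWtytttyMu   [S ::= W t y]
yWtytttyMu ⇒ yyStytttyMu   [W ::= y S]
yyStytttyMu ⇒ yyWtytytttyMu   [S ::= W t y]
yyWtytytttyMu ⇒ yyutytytttyMu   [W ::= u]
yyutytytttyMu ⇒ yyutytytttytu   [M ::= t]

S ⇒ SMu ⇒ WtyMu ⇒ WttyMu ⇒ WtttyMu ⇒ yStttyMu ⇒ yWtytttyMu ⇒ yyStytttyMu ⇒ yyWtytytttyMu ⇒ yyutytytttyMu ⇒ yyutytytttytu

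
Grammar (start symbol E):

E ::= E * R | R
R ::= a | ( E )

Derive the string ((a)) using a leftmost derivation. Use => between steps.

E=>R=>(E)=>(R)=>((E))=>((R))=>((a))

E => R   [E ::= R]
R => (E)   [R ::= ( E )]
(E) => (R)   [E ::= R]
(R) => ((E))   [R ::= ( E )]
((E)) => ((R))   [E ::= R]
((R)) => ((a))   [R ::= a]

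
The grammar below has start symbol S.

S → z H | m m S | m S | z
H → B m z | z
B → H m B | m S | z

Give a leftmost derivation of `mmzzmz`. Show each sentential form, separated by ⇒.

S⇒mmS⇒mmzH⇒mmzBmz⇒mmzzmz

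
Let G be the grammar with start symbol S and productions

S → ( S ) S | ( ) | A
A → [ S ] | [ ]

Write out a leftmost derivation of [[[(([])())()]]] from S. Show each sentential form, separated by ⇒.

S ⇒ A   [S → A]
A ⇒ [S]   [A → [ S ]]
[S] ⇒ [A]   [S → A]
[A] ⇒ [[S]]   [A → [ S ]]
[[S]] ⇒ [[A]]   [S → A]
[[A]] ⇒ [[[S]]]   [A → [ S ]]
[[[S]]] ⇒ [[[(S)S]]]   [S → ( S ) S]
[[[(S)S]]] ⇒ [[[((S)S)S]]]   [S → ( S ) S]
[[[((S)S)S]]] ⇒ [[[((A)S)S]]]   [S → A]
[[[((A)S)S]]] ⇒ [[[(([])S)S]]]   [A → [ ]]
[[[(([])S)S]]] ⇒ [[[(([])())S]]]   [S → ( )]
[[[(([])())S]]] ⇒ [[[(([])())()]]]   [S → ( )]

S ⇒ A ⇒ [S] ⇒ [A] ⇒ [[S]] ⇒ [[A]] ⇒ [[[S]]] ⇒ [[[(S)S]]] ⇒ [[[((S)S)S]]] ⇒ [[[((A)S)S]]] ⇒ [[[(([])S)S]]] ⇒ [[[(([])())S]]] ⇒ [[[(([])())()]]]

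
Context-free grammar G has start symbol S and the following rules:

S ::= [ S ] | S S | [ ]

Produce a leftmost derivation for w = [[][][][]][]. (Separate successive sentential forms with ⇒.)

S ⇒ SS   [S ::= S S]
SS ⇒ [S]S   [S ::= [ S ]]
[S]S ⇒ [SS]S   [S ::= S S]
[SS]S ⇒ [SSS]S   [S ::= S S]
[SSS]S ⇒ [SSSS]S   [S ::= S S]
[SSSS]S ⇒ [[]SSS]S   [S ::= [ ]]
[[]SSS]S ⇒ [[][]SS]S   [S ::= [ ]]
[[][]SS]S ⇒ [[][][]S]S   [S ::= [ ]]
[[][][]S]S ⇒ [[][][][]]S   [S ::= [ ]]
[[][][][]]S ⇒ [[][][][]][]   [S ::= [ ]]

S⇒SS⇒[S]S⇒[SS]S⇒[SSS]S⇒[SSSS]S⇒[[]SSS]S⇒[[][]SS]S⇒[[][][]S]S⇒[[][][][]]S⇒[[][][][]][]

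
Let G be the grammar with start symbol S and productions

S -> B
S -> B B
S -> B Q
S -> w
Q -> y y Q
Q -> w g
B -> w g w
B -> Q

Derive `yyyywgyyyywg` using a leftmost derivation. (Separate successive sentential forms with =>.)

S => BB => QB => yyQB => yyyyQB => yyyywgB => yyyywgQ => yyyywgyyQ => yyyywgyyyyQ => yyyywgyyyywg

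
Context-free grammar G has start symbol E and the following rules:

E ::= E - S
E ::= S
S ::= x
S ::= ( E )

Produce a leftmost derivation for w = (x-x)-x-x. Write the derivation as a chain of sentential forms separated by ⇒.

E⇒E-S⇒E-S-S⇒S-S-S⇒(E)-S-S⇒(E-S)-S-S⇒(S-S)-S-S⇒(x-S)-S-S⇒(x-x)-S-S⇒(x-x)-x-S⇒(x-x)-x-x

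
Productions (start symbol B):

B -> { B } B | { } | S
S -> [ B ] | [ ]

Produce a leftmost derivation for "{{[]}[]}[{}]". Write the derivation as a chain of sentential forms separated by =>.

B => {B}B   [B -> { B } B]
{B}B => {{B}B}B   [B -> { B } B]
{{B}B}B => {{S}B}B   [B -> S]
{{S}B}B => {{[]}B}B   [S -> [ ]]
{{[]}B}B => {{[]}S}B   [B -> S]
{{[]}S}B => {{[]}[]}B   [S -> [ ]]
{{[]}[]}B => {{[]}[]}S   [B -> S]
{{[]}[]}S => {{[]}[]}[B]   [S -> [ B ]]
{{[]}[]}[B] => {{[]}[]}[{}]   [B -> { }]

B=>{B}B=>{{B}B}B=>{{S}B}B=>{{[]}B}B=>{{[]}S}B=>{{[]}[]}B=>{{[]}[]}S=>{{[]}[]}[B]=>{{[]}[]}[{}]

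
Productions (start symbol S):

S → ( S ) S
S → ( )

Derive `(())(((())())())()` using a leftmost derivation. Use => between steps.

S=>(S)S=>(())S=>(())(S)S=>(())((S)S)S=>(())(((S)S)S)S=>(())(((())S)S)S=>(())(((())())S)S=>(())(((())())())S=>(())(((())())())()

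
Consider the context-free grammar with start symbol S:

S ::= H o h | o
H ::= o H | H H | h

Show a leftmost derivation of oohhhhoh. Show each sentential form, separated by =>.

S=>Hoh=>oHoh=>oHHoh=>oHHHoh=>ooHHHoh=>ooHHHHoh=>oohHHHoh=>oohhHHoh=>oohhhHoh=>oohhhhoh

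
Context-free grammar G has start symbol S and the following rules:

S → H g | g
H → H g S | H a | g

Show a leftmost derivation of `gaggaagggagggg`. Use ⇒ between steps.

S ⇒ Hg ⇒ HgSg ⇒ HagSg ⇒ gagSg ⇒ gagHgg ⇒ gagHgSgg ⇒ gagHagSgg ⇒ gagHgSagSgg ⇒ gagHagSagSgg ⇒ gagHaagSagSgg ⇒ gaggaagSagSgg ⇒ gaggaagHgagSgg ⇒ gaggaagggagSgg ⇒ gaggaagggagggg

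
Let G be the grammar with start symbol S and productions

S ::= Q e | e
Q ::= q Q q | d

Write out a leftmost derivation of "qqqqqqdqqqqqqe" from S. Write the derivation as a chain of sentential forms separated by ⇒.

S ⇒ Qe ⇒ qQqe ⇒ qqQqqe ⇒ qqqQqqqe ⇒ qqqqQqqqqe ⇒ qqqqqQqqqqqe ⇒ qqqqqqQqqqqqqe ⇒ qqqqqqdqqqqqqe

S ⇒ Qe   [S ::= Q e]
Qe ⇒ qQqe   [Q ::= q Q q]
qQqe ⇒ qqQqqe   [Q ::= q Q q]
qqQqqe ⇒ qqqQqqqe   [Q ::= q Q q]
qqqQqqqe ⇒ qqqqQqqqqe   [Q ::= q Q q]
qqqqQqqqqe ⇒ qqqqqQqqqqqe   [Q ::= q Q q]
qqqqqQqqqqqe ⇒ qqqqqqQqqqqqqe   [Q ::= q Q q]
qqqqqqQqqqqqqe ⇒ qqqqqqdqqqqqqe   [Q ::= d]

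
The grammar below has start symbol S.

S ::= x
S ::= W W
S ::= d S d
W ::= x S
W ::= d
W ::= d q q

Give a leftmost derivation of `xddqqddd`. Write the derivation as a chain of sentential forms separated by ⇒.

S⇒WW⇒xSW⇒xdSdW⇒xdWWdW⇒xddqqWdW⇒xddqqddW⇒xddqqddd

S ⇒ WW   [S ::= W W]
WW ⇒ xSW   [W ::= x S]
xSW ⇒ xdSdW   [S ::= d S d]
xdSdW ⇒ xdWWdW   [S ::= W W]
xdWWdW ⇒ xddqqWdW   [W ::= d q q]
xddqqWdW ⇒ xddqqddW   [W ::= d]
xddqqddW ⇒ xddqqddd   [W ::= d]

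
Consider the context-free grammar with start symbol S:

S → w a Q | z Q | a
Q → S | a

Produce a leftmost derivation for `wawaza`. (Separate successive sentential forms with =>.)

S => waQ => waS => wawaQ => wawaS => wawazQ => wawaza

S => waQ   [S → w a Q]
waQ => waS   [Q → S]
waS => wawaQ   [S → w a Q]
wawaQ => wawaS   [Q → S]
wawaS => wawazQ   [S → z Q]
wawazQ => wawaza   [Q → a]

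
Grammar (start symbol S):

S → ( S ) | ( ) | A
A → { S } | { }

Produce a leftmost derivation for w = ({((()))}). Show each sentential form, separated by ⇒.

S⇒(S)⇒(A)⇒({S})⇒({(S)})⇒({((S))})⇒({((()))})

S ⇒ (S)   [S → ( S )]
(S) ⇒ (A)   [S → A]
(A) ⇒ ({S})   [A → { S }]
({S}) ⇒ ({(S)})   [S → ( S )]
({(S)}) ⇒ ({((S))})   [S → ( S )]
({((S))}) ⇒ ({((()))})   [S → ( )]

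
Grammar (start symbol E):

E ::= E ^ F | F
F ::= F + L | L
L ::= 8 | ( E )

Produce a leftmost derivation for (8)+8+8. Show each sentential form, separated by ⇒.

E ⇒ F ⇒ F+L ⇒ F+L+L ⇒ L+L+L ⇒ (E)+L+L ⇒ (F)+L+L ⇒ (L)+L+L ⇒ (8)+L+L ⇒ (8)+8+L ⇒ (8)+8+8

E ⇒ F   [E ::= F]
F ⇒ F+L   [F ::= F + L]
F+L ⇒ F+L+L   [F ::= F + L]
F+L+L ⇒ L+L+L   [F ::= L]
L+L+L ⇒ (E)+L+L   [L ::= ( E )]
(E)+L+L ⇒ (F)+L+L   [E ::= F]
(F)+L+L ⇒ (L)+L+L   [F ::= L]
(L)+L+L ⇒ (8)+L+L   [L ::= 8]
(8)+L+L ⇒ (8)+8+L   [L ::= 8]
(8)+8+L ⇒ (8)+8+8   [L ::= 8]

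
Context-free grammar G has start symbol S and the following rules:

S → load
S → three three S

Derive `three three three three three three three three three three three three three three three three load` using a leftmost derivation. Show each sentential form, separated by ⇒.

S ⇒ three three S ⇒ three three three three S ⇒ three three three three three three S ⇒ three three three three three three three three S ⇒ three three three three three three three three three three S ⇒ three three three three three three three three three three three three S ⇒ three three three three three three three three three three three three three three S ⇒ three three three three three three three three three three three three three three three three S ⇒ three three three three three three three three three three three three three three three three load

S ⇒ three three S   [S → three three S]
three three S ⇒ three three three three S   [S → three three S]
three three three three S ⇒ three three three three three three S   [S → three three S]
three three three three three three S ⇒ three three three three three three three three S   [S → three three S]
three three three three three three three three S ⇒ three three three three three three three three three three S   [S → three three S]
three three three three three three three three three three S ⇒ three three three three three three three three three three three three S   [S → three three S]
three three three three three three three three three three three three S ⇒ three three three three three three three three three three three three three three S   [S → three three S]
three three three three three three three three three three three three three three S ⇒ three three three three three three three three three three three three three three three three S   [S → three three S]
three three three three three three three three three three three three three three three three S ⇒ three three three three three three three three three three three three three three three three load   [S → load]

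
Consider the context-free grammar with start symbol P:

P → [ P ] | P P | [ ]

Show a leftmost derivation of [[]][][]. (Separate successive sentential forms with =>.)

P => PP => PPP => [P]PP => [[]]PP => [[]][]P => [[]][][]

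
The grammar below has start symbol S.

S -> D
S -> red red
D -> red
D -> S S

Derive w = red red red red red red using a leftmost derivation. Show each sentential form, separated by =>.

S => D   [S -> D]
D => S S   [D -> S S]
S S => D S   [S -> D]
D S => S S S   [D -> S S]
S S S => D S S   [S -> D]
D S S => S S S S   [D -> S S]
S S S S => D S S S   [S -> D]
D S S S => red S S S   [D -> red]
red S S S => red red red S S   [S -> red red]
red red red S S => red red red D S   [S -> D]
red red red D S => red red red red S   [D -> red]
red red red red S => red red red red red red   [S -> red red]

S => D => S S => D S => S S S => D S S => S S S S => D S S S => red S S S => red red red S S => red red red D S => red red red red S => red red red red red red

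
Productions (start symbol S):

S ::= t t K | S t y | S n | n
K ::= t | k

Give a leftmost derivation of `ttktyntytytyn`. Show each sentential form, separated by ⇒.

S⇒Sn⇒Styn⇒Stytyn⇒Stytytyn⇒Sntytytyn⇒Styntytytyn⇒ttKtyntytytyn⇒ttktyntytytyn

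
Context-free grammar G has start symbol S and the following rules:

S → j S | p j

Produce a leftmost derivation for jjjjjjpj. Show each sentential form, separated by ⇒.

S ⇒ jS   [S → j S]
jS ⇒ jjS   [S → j S]
jjS ⇒ jjjS   [S → j S]
jjjS ⇒ jjjjS   [S → j S]
jjjjS ⇒ jjjjjS   [S → j S]
jjjjjS ⇒ jjjjjjS   [S → j S]
jjjjjjS ⇒ jjjjjjpj   [S → p j]

S ⇒ jS ⇒ jjS ⇒ jjjS ⇒ jjjjS ⇒ jjjjjS ⇒ jjjjjjS ⇒ jjjjjjpj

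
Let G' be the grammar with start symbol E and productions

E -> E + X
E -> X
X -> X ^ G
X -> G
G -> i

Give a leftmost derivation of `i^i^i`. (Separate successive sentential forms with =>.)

E => X   [E -> X]
X => X^G   [X -> X ^ G]
X^G => X^G^G   [X -> X ^ G]
X^G^G => G^G^G   [X -> G]
G^G^G => i^G^G   [G -> i]
i^G^G => i^i^G   [G -> i]
i^i^G => i^i^i   [G -> i]

E=>X=>X^G=>X^G^G=>G^G^G=>i^G^G=>i^i^G=>i^i^i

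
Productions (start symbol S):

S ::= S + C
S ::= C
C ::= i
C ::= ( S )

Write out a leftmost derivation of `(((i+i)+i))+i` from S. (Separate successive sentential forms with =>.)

S => S+C   [S ::= S + C]
S+C => C+C   [S ::= C]
C+C => (S)+C   [C ::= ( S )]
(S)+C => (C)+C   [S ::= C]
(C)+C => ((S))+C   [C ::= ( S )]
((S))+C => ((S+C))+C   [S ::= S + C]
((S+C))+C => ((C+C))+C   [S ::= C]
((C+C))+C => (((S)+C))+C   [C ::= ( S )]
(((S)+C))+C => (((S+C)+C))+C   [S ::= S + C]
(((S+C)+C))+C => (((C+C)+C))+C   [S ::= C]
(((C+C)+C))+C => (((i+C)+C))+C   [C ::= i]
(((i+C)+C))+C => (((i+i)+C))+C   [C ::= i]
(((i+i)+C))+C => (((i+i)+i))+C   [C ::= i]
(((i+i)+i))+C => (((i+i)+i))+i   [C ::= i]

S => S+C => C+C => (S)+C => (C)+C => ((S))+C => ((S+C))+C => ((C+C))+C => (((S)+C))+C => (((S+C)+C))+C => (((C+C)+C))+C => (((i+C)+C))+C => (((i+i)+C))+C => (((i+i)+i))+C => (((i+i)+i))+i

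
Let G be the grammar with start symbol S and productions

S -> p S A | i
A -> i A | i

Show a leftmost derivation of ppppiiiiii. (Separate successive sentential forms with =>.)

S => pSA   [S -> p S A]
pSA => ppSAA   [S -> p S A]
ppSAA => pppSAAA   [S -> p S A]
pppSAAA => ppppSAAAA   [S -> p S A]
ppppSAAAA => ppppiAAAA   [S -> i]
ppppiAAAA => ppppiiAAAA   [A -> i A]
ppppiiAAAA => ppppiiiAAA   [A -> i]
ppppiiiAAA => ppppiiiiAA   [A -> i]
ppppiiiiAA => ppppiiiiiA   [A -> i]
ppppiiiiiA => ppppiiiiii   [A -> i]

S=>pSA=>ppSAA=>pppSAAA=>ppppSAAAA=>ppppiAAAA=>ppppiiAAAA=>ppppiiiAAA=>ppppiiiiAA=>ppppiiiiiA=>ppppiiiiii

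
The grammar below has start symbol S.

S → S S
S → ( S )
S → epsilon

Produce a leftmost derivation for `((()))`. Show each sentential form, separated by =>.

S => (S) => ((S)) => (((S))) => ((()))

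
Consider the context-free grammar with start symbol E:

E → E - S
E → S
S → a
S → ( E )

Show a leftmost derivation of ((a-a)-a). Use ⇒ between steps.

E ⇒ S   [E → S]
S ⇒ (E)   [S → ( E )]
(E) ⇒ (E-S)   [E → E - S]
(E-S) ⇒ (S-S)   [E → S]
(S-S) ⇒ ((E)-S)   [S → ( E )]
((E)-S) ⇒ ((E-S)-S)   [E → E - S]
((E-S)-S) ⇒ ((S-S)-S)   [E → S]
((S-S)-S) ⇒ ((a-S)-S)   [S → a]
((a-S)-S) ⇒ ((a-a)-S)   [S → a]
((a-a)-S) ⇒ ((a-a)-a)   [S → a]

E ⇒ S ⇒ (E) ⇒ (E-S) ⇒ (S-S) ⇒ ((E)-S) ⇒ ((E-S)-S) ⇒ ((S-S)-S) ⇒ ((a-S)-S) ⇒ ((a-a)-S) ⇒ ((a-a)-a)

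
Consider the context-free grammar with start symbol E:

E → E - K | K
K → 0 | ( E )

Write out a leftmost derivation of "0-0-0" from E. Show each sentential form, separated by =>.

E => E-K   [E → E - K]
E-K => E-K-K   [E → E - K]
E-K-K => K-K-K   [E → K]
K-K-K => 0-K-K   [K → 0]
0-K-K => 0-0-K   [K → 0]
0-0-K => 0-0-0   [K → 0]

E => E-K => E-K-K => K-K-K => 0-K-K => 0-0-K => 0-0-0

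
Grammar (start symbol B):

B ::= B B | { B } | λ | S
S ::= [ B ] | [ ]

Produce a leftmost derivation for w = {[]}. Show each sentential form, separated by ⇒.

B ⇒ {B}   [B ::= { B }]
{B} ⇒ {S}   [B ::= S]
{S} ⇒ {[]}   [S ::= [ ]]

B ⇒ {B} ⇒ {S} ⇒ {[]}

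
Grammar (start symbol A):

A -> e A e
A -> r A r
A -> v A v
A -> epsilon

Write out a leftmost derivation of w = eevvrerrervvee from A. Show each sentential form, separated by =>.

A => eAe   [A -> e A e]
eAe => eeAee   [A -> e A e]
eeAee => eevAvee   [A -> v A v]
eevAvee => eevvAvvee   [A -> v A v]
eevvAvvee => eevvrArvvee   [A -> r A r]
eevvrArvvee => eevvreAervvee   [A -> e A e]
eevvreAervvee => eevvrerArervvee   [A -> r A r]
eevvrerArervvee => eevvrerrervvee   [A -> epsilon]

A => eAe => eeAee => eevAvee => eevvAvvee => eevvrArvvee => eevvreAervvee => eevvrerArervvee => eevvrerrervvee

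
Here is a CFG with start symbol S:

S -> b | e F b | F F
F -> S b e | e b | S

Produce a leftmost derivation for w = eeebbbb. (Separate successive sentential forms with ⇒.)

S ⇒ eFb   [S -> e F b]
eFb ⇒ eSb   [F -> S]
eSb ⇒ eeFbb   [S -> e F b]
eeFbb ⇒ eeSbb   [F -> S]
eeSbb ⇒ eeeFbbb   [S -> e F b]
eeeFbbb ⇒ eeeSbbb   [F -> S]
eeeSbbb ⇒ eeebbbb   [S -> b]

S ⇒ eFb ⇒ eSb ⇒ eeFbb ⇒ eeSbb ⇒ eeeFbbb ⇒ eeeSbbb ⇒ eeebbbb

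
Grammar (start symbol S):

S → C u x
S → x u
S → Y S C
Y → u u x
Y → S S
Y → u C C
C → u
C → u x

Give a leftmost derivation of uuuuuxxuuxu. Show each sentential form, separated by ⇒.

S ⇒ YSC   [S → Y S C]
YSC ⇒ uCCSC   [Y → u C C]
uCCSC ⇒ uuCSC   [C → u]
uuCSC ⇒ uuuSC   [C → u]
uuuSC ⇒ uuuYSCC   [S → Y S C]
uuuYSCC ⇒ uuuuuxSCC   [Y → u u x]
uuuuuxSCC ⇒ uuuuuxxuCC   [S → x u]
uuuuuxxuCC ⇒ uuuuuxxuuxC   [C → u x]
uuuuuxxuuxC ⇒ uuuuuxxuuxu   [C → u]

S ⇒ YSC ⇒ uCCSC ⇒ uuCSC ⇒ uuuSC ⇒ uuuYSCC ⇒ uuuuuxSCC ⇒ uuuuuxxuCC ⇒ uuuuuxxuuxC ⇒ uuuuuxxuuxu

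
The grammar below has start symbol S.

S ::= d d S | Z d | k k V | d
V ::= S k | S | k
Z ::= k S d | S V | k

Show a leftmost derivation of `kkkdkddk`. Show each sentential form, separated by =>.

S=>kkV=>kkSk=>kkZdk=>kkSVdk=>kkZdVdk=>kkkdVdk=>kkkdSdk=>kkkdZddk=>kkkdkddk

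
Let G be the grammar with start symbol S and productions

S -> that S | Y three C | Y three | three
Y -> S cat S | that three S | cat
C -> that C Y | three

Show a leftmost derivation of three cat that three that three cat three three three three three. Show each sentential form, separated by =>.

S => Y three   [S -> Y three]
Y three => S cat S three   [Y -> S cat S]
S cat S three => three cat S three   [S -> three]
three cat S three => three cat Y three three   [S -> Y three]
three cat Y three three => three cat that three S three three   [Y -> that three S]
three cat that three S three three => three cat that three Y three C three three   [S -> Y three C]
three cat that three Y three C three three => three cat that three that three S three C three three   [Y -> that three S]
three cat that three that three S three C three three => three cat that three that three Y three three C three three   [S -> Y three]
three cat that three that three Y three three C three three => three cat that three that three cat three three C three three   [Y -> cat]
three cat that three that three cat three three C three three => three cat that three that three cat three three three three three   [C -> three]

S => Y three => S cat S three => three cat S three => three cat Y three three => three cat that three S three three => three cat that three Y three C three three => three cat that three that three S three C three three => three cat that three that three Y three three C three three => three cat that three that three cat three three C three three => three cat that three that three cat three three three three three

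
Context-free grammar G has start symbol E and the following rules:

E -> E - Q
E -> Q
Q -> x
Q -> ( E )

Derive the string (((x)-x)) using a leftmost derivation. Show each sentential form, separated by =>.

E => Q => (E) => (Q) => ((E)) => ((E-Q)) => ((Q-Q)) => (((E)-Q)) => (((Q)-Q)) => (((x)-Q)) => (((x)-x))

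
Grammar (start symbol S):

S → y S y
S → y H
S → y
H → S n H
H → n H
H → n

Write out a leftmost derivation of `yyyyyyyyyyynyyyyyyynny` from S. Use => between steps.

S=>ySy=>yyHy=>yySnHy=>yyySynHy=>yyyySyynHy=>yyyyySyyynHy=>yyyyyySyyyynHy=>yyyyyyyyyyynHy=>yyyyyyyyyyynSnHy=>yyyyyyyyyyynySynHy=>yyyyyyyyyyynyySyynHy=>yyyyyyyyyyynyyySyyynHy=>yyyyyyyyyyynyyyyyyynHy=>yyyyyyyyyyynyyyyyyynny

S => ySy   [S → y S y]
ySy => yyHy   [S → y H]
yyHy => yySnHy   [H → S n H]
yySnHy => yyySynHy   [S → y S y]
yyySynHy => yyyySyynHy   [S → y S y]
yyyySyynHy => yyyyySyyynHy   [S → y S y]
yyyyySyyynHy => yyyyyySyyyynHy   [S → y S y]
yyyyyySyyyynHy => yyyyyyyyyyynHy   [S → y]
yyyyyyyyyyynHy => yyyyyyyyyyynSnHy   [H → S n H]
yyyyyyyyyyynSnHy => yyyyyyyyyyynySynHy   [S → y S y]
yyyyyyyyyyynySynHy => yyyyyyyyyyynyySyynHy   [S → y S y]
yyyyyyyyyyynyySyynHy => yyyyyyyyyyynyyySyyynHy   [S → y S y]
yyyyyyyyyyynyyySyyynHy => yyyyyyyyyyynyyyyyyynHy   [S → y]
yyyyyyyyyyynyyyyyyynHy => yyyyyyyyyyynyyyyyyynny   [H → n]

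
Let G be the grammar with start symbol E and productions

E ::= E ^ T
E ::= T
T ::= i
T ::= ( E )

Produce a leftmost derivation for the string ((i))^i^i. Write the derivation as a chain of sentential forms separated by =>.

E => E^T => E^T^T => T^T^T => (E)^T^T => (T)^T^T => ((E))^T^T => ((T))^T^T => ((i))^T^T => ((i))^i^T => ((i))^i^i

E => E^T   [E ::= E ^ T]
E^T => E^T^T   [E ::= E ^ T]
E^T^T => T^T^T   [E ::= T]
T^T^T => (E)^T^T   [T ::= ( E )]
(E)^T^T => (T)^T^T   [E ::= T]
(T)^T^T => ((E))^T^T   [T ::= ( E )]
((E))^T^T => ((T))^T^T   [E ::= T]
((T))^T^T => ((i))^T^T   [T ::= i]
((i))^T^T => ((i))^i^T   [T ::= i]
((i))^i^T => ((i))^i^i   [T ::= i]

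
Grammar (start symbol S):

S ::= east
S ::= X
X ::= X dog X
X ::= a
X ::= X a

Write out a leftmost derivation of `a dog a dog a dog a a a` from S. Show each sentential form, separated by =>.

S => X => X dog X => a dog X => a dog X a => a dog X a a => a dog X dog X a a => a dog X dog X dog X a a => a dog a dog X dog X a a => a dog a dog a dog X a a => a dog a dog a dog a a a

S => X   [S ::= X]
X => X dog X   [X ::= X dog X]
X dog X => a dog X   [X ::= a]
a dog X => a dog X a   [X ::= X a]
a dog X a => a dog X a a   [X ::= X a]
a dog X a a => a dog X dog X a a   [X ::= X dog X]
a dog X dog X a a => a dog X dog X dog X a a   [X ::= X dog X]
a dog X dog X dog X a a => a dog a dog X dog X a a   [X ::= a]
a dog a dog X dog X a a => a dog a dog a dog X a a   [X ::= a]
a dog a dog a dog X a a => a dog a dog a dog a a a   [X ::= a]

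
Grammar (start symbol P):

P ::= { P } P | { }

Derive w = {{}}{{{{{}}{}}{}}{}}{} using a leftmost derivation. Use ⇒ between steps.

P ⇒ {P}P   [P ::= { P } P]
{P}P ⇒ {{}}P   [P ::= { }]
{{}}P ⇒ {{}}{P}P   [P ::= { P } P]
{{}}{P}P ⇒ {{}}{{P}P}P   [P ::= { P } P]
{{}}{{P}P}P ⇒ {{}}{{{P}P}P}P   [P ::= { P } P]
{{}}{{{P}P}P}P ⇒ {{}}{{{{P}P}P}P}P   [P ::= { P } P]
{{}}{{{{P}P}P}P}P ⇒ {{}}{{{{{}}P}P}P}P   [P ::= { }]
{{}}{{{{{}}P}P}P}P ⇒ {{}}{{{{{}}{}}P}P}P   [P ::= { }]
{{}}{{{{{}}{}}P}P}P ⇒ {{}}{{{{{}}{}}{}}P}P   [P ::= { }]
{{}}{{{{{}}{}}{}}P}P ⇒ {{}}{{{{{}}{}}{}}{}}P   [P ::= { }]
{{}}{{{{{}}{}}{}}{}}P ⇒ {{}}{{{{{}}{}}{}}{}}{}   [P ::= { }]

P ⇒ {P}P ⇒ {{}}P ⇒ {{}}{P}P ⇒ {{}}{{P}P}P ⇒ {{}}{{{P}P}P}P ⇒ {{}}{{{{P}P}P}P}P ⇒ {{}}{{{{{}}P}P}P}P ⇒ {{}}{{{{{}}{}}P}P}P ⇒ {{}}{{{{{}}{}}{}}P}P ⇒ {{}}{{{{{}}{}}{}}{}}P ⇒ {{}}{{{{{}}{}}{}}{}}{}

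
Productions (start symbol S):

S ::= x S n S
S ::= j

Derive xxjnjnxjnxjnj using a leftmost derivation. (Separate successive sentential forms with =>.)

S => xSnS   [S ::= x S n S]
xSnS => xxSnSnS   [S ::= x S n S]
xxSnSnS => xxjnSnS   [S ::= j]
xxjnSnS => xxjnjnS   [S ::= j]
xxjnjnS => xxjnjnxSnS   [S ::= x S n S]
xxjnjnxSnS => xxjnjnxjnS   [S ::= j]
xxjnjnxjnS => xxjnjnxjnxSnS   [S ::= x S n S]
xxjnjnxjnxSnS => xxjnjnxjnxjnS   [S ::= j]
xxjnjnxjnxjnS => xxjnjnxjnxjnj   [S ::= j]

S=>xSnS=>xxSnSnS=>xxjnSnS=>xxjnjnS=>xxjnjnxSnS=>xxjnjnxjnS=>xxjnjnxjnxSnS=>xxjnjnxjnxjnS=>xxjnjnxjnxjnj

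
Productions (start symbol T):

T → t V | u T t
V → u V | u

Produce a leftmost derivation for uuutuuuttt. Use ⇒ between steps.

T ⇒ uTt ⇒ uuTtt ⇒ uuuTttt ⇒ uuutVttt ⇒ uuutuVttt ⇒ uuutuuVttt ⇒ uuutuuuttt

T ⇒ uTt   [T → u T t]
uTt ⇒ uuTtt   [T → u T t]
uuTtt ⇒ uuuTttt   [T → u T t]
uuuTttt ⇒ uuutVttt   [T → t V]
uuutVttt ⇒ uuutuVttt   [V → u V]
uuutuVttt ⇒ uuutuuVttt   [V → u V]
uuutuuVttt ⇒ uuutuuuttt   [V → u]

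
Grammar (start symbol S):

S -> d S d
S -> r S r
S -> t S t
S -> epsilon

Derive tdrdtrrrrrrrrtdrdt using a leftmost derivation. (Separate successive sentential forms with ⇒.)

S⇒tSt⇒tdSdt⇒tdrSrdt⇒tdrdSdrdt⇒tdrdtStdrdt⇒tdrdtrSrtdrdt⇒tdrdtrrSrrtdrdt⇒tdrdtrrrSrrrtdrdt⇒tdrdtrrrrSrrrrtdrdt⇒tdrdtrrrrrrrrtdrdt

S ⇒ tSt   [S -> t S t]
tSt ⇒ tdSdt   [S -> d S d]
tdSdt ⇒ tdrSrdt   [S -> r S r]
tdrSrdt ⇒ tdrdSdrdt   [S -> d S d]
tdrdSdrdt ⇒ tdrdtStdrdt   [S -> t S t]
tdrdtStdrdt ⇒ tdrdtrSrtdrdt   [S -> r S r]
tdrdtrSrtdrdt ⇒ tdrdtrrSrrtdrdt   [S -> r S r]
tdrdtrrSrrtdrdt ⇒ tdrdtrrrSrrrtdrdt   [S -> r S r]
tdrdtrrrSrrrtdrdt ⇒ tdrdtrrrrSrrrrtdrdt   [S -> r S r]
tdrdtrrrrSrrrrtdrdt ⇒ tdrdtrrrrrrrrtdrdt   [S -> epsilon]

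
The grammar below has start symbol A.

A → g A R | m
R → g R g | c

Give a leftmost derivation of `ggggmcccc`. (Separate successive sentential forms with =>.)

A=>gAR=>ggARR=>gggARRR=>ggggARRRR=>ggggmRRRR=>ggggmcRRR=>ggggmccRR=>ggggmcccR=>ggggmcccc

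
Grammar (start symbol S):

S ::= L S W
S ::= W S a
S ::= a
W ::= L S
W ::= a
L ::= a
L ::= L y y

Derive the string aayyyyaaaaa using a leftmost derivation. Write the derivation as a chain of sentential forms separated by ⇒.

S ⇒ LSW ⇒ aSW ⇒ aLSWW ⇒ aLyySWW ⇒ aLyyyySWW ⇒ aayyyySWW ⇒ aayyyyLSWWW ⇒ aayyyyaSWWW ⇒ aayyyyaaWWW ⇒ aayyyyaaaWW ⇒ aayyyyaaaaW ⇒ aayyyyaaaaa

S ⇒ LSW   [S ::= L S W]
LSW ⇒ aSW   [L ::= a]
aSW ⇒ aLSWW   [S ::= L S W]
aLSWW ⇒ aLyySWW   [L ::= L y y]
aLyySWW ⇒ aLyyyySWW   [L ::= L y y]
aLyyyySWW ⇒ aayyyySWW   [L ::= a]
aayyyySWW ⇒ aayyyyLSWWW   [S ::= L S W]
aayyyyLSWWW ⇒ aayyyyaSWWW   [L ::= a]
aayyyyaSWWW ⇒ aayyyyaaWWW   [S ::= a]
aayyyyaaWWW ⇒ aayyyyaaaWW   [W ::= a]
aayyyyaaaWW ⇒ aayyyyaaaaW   [W ::= a]
aayyyyaaaaW ⇒ aayyyyaaaaa   [W ::= a]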